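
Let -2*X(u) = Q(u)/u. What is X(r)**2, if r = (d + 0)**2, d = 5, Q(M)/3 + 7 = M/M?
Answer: 81/625 ≈ 0.12960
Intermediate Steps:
Q(M) = -18 (Q(M) = -21 + 3*(M/M) = -21 + 3*1 = -21 + 3 = -18)
r = 25 (r = (5 + 0)**2 = 5**2 = 25)
X(u) = 9/u (X(u) = -(-9)/u = 9/u)
X(r)**2 = (9/25)**2 = 81/625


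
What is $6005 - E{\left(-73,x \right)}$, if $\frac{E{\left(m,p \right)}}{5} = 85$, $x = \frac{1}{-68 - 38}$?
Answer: $5580$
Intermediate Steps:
$x = - \frac{1}{106}$ ($x = \frac{1}{-106} = - \frac{1}{106} \approx -0.009434$)
$E{\left(m,p \right)} = 425$ ($E{\left(m,p \right)} = 5 \cdot 85 = 425$)
$6005 - E{\left(-73,x \right)} = 6005 - 425 = 5580$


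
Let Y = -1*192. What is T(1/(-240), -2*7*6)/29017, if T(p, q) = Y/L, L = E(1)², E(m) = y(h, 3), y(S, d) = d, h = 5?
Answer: -64/87051 ≈ -0.00073520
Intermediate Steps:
E(m) = 3
L = 9 (L = 3² = 9)
Y = -192
T(p, q) = -64/3 (T(p, q) = -192/9 = -192*⅑ = -64/3)
T(1/(-240), -2*7*6)/29017 = -64/3/29017 = -64/3*1/29017 = -64/87051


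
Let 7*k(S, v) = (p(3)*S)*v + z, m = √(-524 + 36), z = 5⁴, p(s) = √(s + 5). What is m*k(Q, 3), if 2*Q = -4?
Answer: 2*I*√122*(625 - 12*√2)/7 ≈ 1918.8*I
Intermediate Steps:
Q = -2 (Q = (½)*(-4) = -2)
p(s) = √(5 + s)
z = 625
m = 2*I*√122 (m = √(-488) = 2*I*√122 ≈ 22.091*I)
k(S, v) = 625/7 + 2*S*v*√2/7 (k(S, v) = ((√(5 + 3)*S)*v + 625)/7 = ((√8*S)*v + 625)/7 = (((2*√2)*S)*v + 625)/7 = ((2*S*√2)*v + 625)/7 = (2*S*v*√2 + 625)/7 = (625 + 2*S*v*√2)/7 = 625/7 + 2*S*v*√2/7)
m*k(Q, 3) = (2*I*√122)*(625/7 + (2/7)*(-2)*3*√2) = (2*I*√122)*(625/7 - 12*√2/7) = 2*I*√122*(625/7 - 12*√2/7)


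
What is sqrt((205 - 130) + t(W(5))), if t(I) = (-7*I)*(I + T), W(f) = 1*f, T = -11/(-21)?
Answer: I*sqrt(1065)/3 ≈ 10.878*I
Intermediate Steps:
T = 11/21 (T = -11*(-1/21) = 11/21 ≈ 0.52381)
W(f) = f
t(I) = -7*I*(11/21 + I) (t(I) = (-7*I)*(I + 11/21) = (-7*I)*(11/21 + I) = -7*I*(11/21 + I))
sqrt((205 - 130) + t(W(5))) = sqrt((205 - 130) - 1/3*5*(11 + 21*5)) = sqrt(75 - 1/3*5*(11 + 105)) = sqrt(75 - 1/3*5*116) = sqrt(75 - 580/3) = sqrt(-355/3) = I*sqrt(1065)/3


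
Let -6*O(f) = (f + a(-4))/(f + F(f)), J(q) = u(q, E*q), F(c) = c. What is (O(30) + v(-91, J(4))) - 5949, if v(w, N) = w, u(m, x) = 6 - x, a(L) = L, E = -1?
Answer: -1087213/180 ≈ -6040.1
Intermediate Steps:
J(q) = 6 + q (J(q) = 6 - (-1)*q = 6 + q)
O(f) = -(-4 + f)/(12*f) (O(f) = -(f - 4)/(6*(f + f)) = -(-4 + f)/(6*(2*f)) = -(-4 + f)*1/(2*f)/6 = -(-4 + f)/(12*f))
(O(30) + v(-91, J(4))) - 5949 = ((1/12)*(4 - 1*30)/30 - 91) - 5949 = ((1/12)*(1/30)*(4 - 30) - 91) - 5949 = ((1/12)*(1/30)*(-26) - 91) - 5949 = (-13/180 - 91) - 5949 = -16393/180 - 5949 = -1087213/180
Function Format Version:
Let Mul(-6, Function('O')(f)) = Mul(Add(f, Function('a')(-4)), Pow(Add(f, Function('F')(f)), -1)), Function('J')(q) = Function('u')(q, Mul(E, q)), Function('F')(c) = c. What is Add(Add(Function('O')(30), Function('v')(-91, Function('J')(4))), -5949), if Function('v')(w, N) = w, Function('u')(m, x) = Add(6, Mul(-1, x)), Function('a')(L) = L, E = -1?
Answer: Rational(-1087213, 180) ≈ -6040.1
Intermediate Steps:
Function('J')(q) = Add(6, q) (Function('J')(q) = Add(6, Mul(-1, Mul(-1, q))) = Add(6, q))
Function('O')(f) = Mul(Rational(-1, 12), Pow(f, -1), Add(-4, f)) (Function('O')(f) = Mul(Rational(-1, 6), Mul(Add(f, -4), Pow(Add(f, f), -1))) = Mul(Rational(-1, 6), Mul(Add(-4, f), Pow(Mul(2, f), -1))) = Mul(Rational(-1, 6), Mul(Add(-4, f), Mul(Rational(1, 2), Pow(f, -1)))) = Mul(Rational(-1, 6), Mul(Rational(1, 2), Pow(f, -1), Add(-4, f))) = Mul(Rational(-1, 12), Pow(f, -1), Add(-4, f)))
Add(Add(Function('O')(30), Function('v')(-91, Function('J')(4))), -5949) = Add(Add(Mul(Rational(1, 12), Pow(30, -1), Add(4, Mul(-1, 30))), -91), -5949) = Add(Add(Mul(Rational(1, 12), Rational(1, 30), Add(4, -30)), -91), -5949) = Add(Add(Mul(Rational(1, 12), Rational(1, 30), -26), -91), -5949) = Add(Add(Rational(-13, 180), -91), -5949) = Add(Rational(-16393, 180), -5949) = Rational(-1087213, 180)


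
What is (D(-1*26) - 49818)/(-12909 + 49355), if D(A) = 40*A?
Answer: -25429/18223 ≈ -1.3954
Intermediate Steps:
(D(-1*26) - 49818)/(-12909 + 49355) = (40*(-1*26) - 49818)/(-12909 + 49355) = (40*(-26) - 49818)/36446 = (-1040 - 49818)*(1/36446) = -50858*1/36446 = -25429/18223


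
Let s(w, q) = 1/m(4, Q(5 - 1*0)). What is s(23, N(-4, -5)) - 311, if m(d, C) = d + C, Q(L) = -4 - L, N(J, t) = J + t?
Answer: -1556/5 ≈ -311.20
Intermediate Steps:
m(d, C) = C + d
s(w, q) = -⅕ (s(w, q) = 1/((-4 - (5 - 1*0)) + 4) = 1/((-4 - (5 + 0)) + 4) = 1/((-4 - 1*5) + 4) = 1/((-4 - 5) + 4) = 1/(-9 + 4) = 1/(-5) = -⅕)
s(23, N(-4, -5)) - 311 = -⅕ - 311 = -1556/5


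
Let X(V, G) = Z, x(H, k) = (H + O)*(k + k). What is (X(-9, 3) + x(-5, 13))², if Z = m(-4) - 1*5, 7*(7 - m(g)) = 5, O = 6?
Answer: 36481/49 ≈ 744.51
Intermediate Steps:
m(g) = 44/7 (m(g) = 7 - ⅐*5 = 7 - 5/7 = 44/7)
x(H, k) = 2*k*(6 + H) (x(H, k) = (H + 6)*(k + k) = (6 + H)*(2*k) = 2*k*(6 + H))
Z = 9/7 (Z = 44/7 - 1*5 = 44/7 - 5 = 9/7 ≈ 1.2857)
X(V, G) = 9/7
(X(-9, 3) + x(-5, 13))² = (9/7 + 2*13*(6 - 5))² = (9/7 + 2*13*1)² = (9/7 + 26)² = (191/7)² = 36481/49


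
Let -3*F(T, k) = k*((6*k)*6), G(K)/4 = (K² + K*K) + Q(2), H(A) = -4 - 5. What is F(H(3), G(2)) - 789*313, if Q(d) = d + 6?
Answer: -296109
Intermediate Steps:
Q(d) = 6 + d
H(A) = -9
G(K) = 32 + 8*K² (G(K) = 4*((K² + K*K) + (6 + 2)) = 4*((K² + K²) + 8) = 4*(2*K² + 8) = 4*(8 + 2*K²) = 32 + 8*K²)
F(T, k) = -12*k² (F(T, k) = -k*(6*k)*6/3 = -k*36*k/3 = -12*k²)
F(H(3), G(2)) - 789*313 = -12*(32 + 8*2²)² - 789*313 = -12*(32 + 8*4)² - 246957 = -12*(32 + 32)² - 246957 = -12*64² - 246957 = -12*4096 - 246957 = -49152 - 246957 = -296109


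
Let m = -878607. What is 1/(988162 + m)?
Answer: 1/109555 ≈ 9.1278e-6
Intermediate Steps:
1/(988162 + m) = 1/(988162 - 878607) = 1/109555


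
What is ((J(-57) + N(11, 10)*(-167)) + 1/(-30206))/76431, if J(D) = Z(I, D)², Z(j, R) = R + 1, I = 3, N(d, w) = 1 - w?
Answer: 140125633/2308674786 ≈ 0.060695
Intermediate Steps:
Z(j, R) = 1 + R
J(D) = (1 + D)²
((J(-57) + N(11, 10)*(-167)) + 1/(-30206))/76431 = (((1 - 57)² + (1 - 1*10)*(-167)) + 1/(-30206))/76431 = (((-56)² + (1 - 10)*(-167)) - 1/30206)*(1/76431) = ((3136 - 9*(-167)) - 1/30206)*(1/76431) = ((3136 + 1503) - 1/30206)*(1/76431) = (4639 - 1/30206)*(1/76431) = (140125633/30206)*(1/76431) = 140125633/2308674786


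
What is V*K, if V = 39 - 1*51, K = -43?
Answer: 516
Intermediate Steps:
V = -12 (V = 39 - 51 = -12)
V*K = -12*(-43) = 516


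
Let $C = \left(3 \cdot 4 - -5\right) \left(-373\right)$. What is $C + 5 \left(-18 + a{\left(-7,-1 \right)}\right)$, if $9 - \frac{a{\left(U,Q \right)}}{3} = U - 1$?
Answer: $-6176$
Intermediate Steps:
$a{\left(U,Q \right)} = 30 - 3 U$ ($a{\left(U,Q \right)} = 27 - 3 \left(U - 1\right) = 27 - 3 \left(-1 + U\right) = 27 - \left(-3 + 3 U\right) = 30 - 3 U$)
$C = -6341$ ($C = \left(12 + \left(-5 + 10\right)\right) \left(-373\right) = \left(12 + 5\right) \left(-373\right) = 17 \left(-373\right) = -6341$)
$C + 5 \left(-18 + a{\left(-7,-1 \right)}\right) = -6341 + 5 \left(-18 + \left(30 - -21\right)\right) = -6341 + 5 \left(-18 + \left(30 + 21\right)\right) = -6341 + 5 \left(-18 + 51\right) = -6341 + 5 \cdot 33 = -6341 + 165 = -6176$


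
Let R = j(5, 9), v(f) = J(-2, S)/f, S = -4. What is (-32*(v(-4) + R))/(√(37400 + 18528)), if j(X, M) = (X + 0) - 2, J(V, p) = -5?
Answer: -34*√13982/6991 ≈ -0.57508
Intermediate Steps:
v(f) = -5/f
j(X, M) = -2 + X (j(X, M) = X - 2 = -2 + X)
R = 3 (R = -2 + 5 = 3)
(-32*(v(-4) + R))/(√(37400 + 18528)) = (-32*(-5/(-4) + 3))/(√(37400 + 18528)) = (-32*(-5*(-¼) + 3))/(√55928) = (-32*(5/4 + 3))/((2*√13982)) = (-32*17/4)*(√13982/27964) = -34*√13982/6991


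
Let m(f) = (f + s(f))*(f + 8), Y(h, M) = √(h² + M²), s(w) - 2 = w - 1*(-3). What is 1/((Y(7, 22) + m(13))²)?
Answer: (651 + √533)⁻² ≈ 2.2007e-6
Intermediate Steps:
s(w) = 5 + w (s(w) = 2 + (w - 1*(-3)) = 2 + (w + 3) = 2 + (3 + w) = 5 + w)
Y(h, M) = √(M² + h²)
m(f) = (5 + 2*f)*(8 + f) (m(f) = (f + (5 + f))*(f + 8) = (5 + 2*f)*(8 + f))
1/((Y(7, 22) + m(13))²) = 1/((√(22² + 7²) + (40 + 2*13² + 21*13))²) = 1/((√(484 + 49) + (40 + 2*169 + 273))²) = 1/((√533 + (40 + 338 + 273))²) = 1/((√533 + 651)²) = 1/((651 + √533)²) = (651 + √533)⁻²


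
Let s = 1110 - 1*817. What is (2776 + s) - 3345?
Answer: -276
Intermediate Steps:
s = 293 (s = 1110 - 817 = 293)
(2776 + s) - 3345 = (2776 + 293) - 3345 = 3069 - 3345 = -276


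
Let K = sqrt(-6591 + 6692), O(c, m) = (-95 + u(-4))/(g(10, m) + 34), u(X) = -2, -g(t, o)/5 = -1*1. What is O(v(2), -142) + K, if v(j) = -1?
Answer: -97/39 + sqrt(101) ≈ 7.5627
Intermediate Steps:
g(t, o) = 5 (g(t, o) = -(-5) = -5*(-1) = 5)
O(c, m) = -97/39 (O(c, m) = (-95 - 2)/(5 + 34) = -97/39)
K = sqrt(101) ≈ 10.050
O(v(2), -142) + K = -97/39 + sqrt(101)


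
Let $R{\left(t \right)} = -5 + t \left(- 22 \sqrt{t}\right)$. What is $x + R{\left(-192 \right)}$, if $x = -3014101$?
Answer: $-3014106 + 33792 i \sqrt{3} \approx -3.0141 \cdot 10^{6} + 58529.0 i$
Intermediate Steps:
$R{\left(t \right)} = -5 - 22 t^{\frac{3}{2}}$
$x + R{\left(-192 \right)} = -3014101 - \left(5 + 22 \left(-192\right)^{\frac{3}{2}}\right) = -3014101 - \left(5 + 22 \left(- 1536 i \sqrt{3}\right)\right) = -3014101 - \left(5 - 33792 i \sqrt{3}\right) = -3014106 + 33792 i \sqrt{3}$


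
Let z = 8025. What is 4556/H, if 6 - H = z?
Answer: -4556/8019 ≈ -0.56815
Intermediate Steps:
H = -8019 (H = 6 - 1*8025 = 6 - 8025 = -8019)
4556/H = 4556/(-8019) = 4556*(-1/8019) = -4556/8019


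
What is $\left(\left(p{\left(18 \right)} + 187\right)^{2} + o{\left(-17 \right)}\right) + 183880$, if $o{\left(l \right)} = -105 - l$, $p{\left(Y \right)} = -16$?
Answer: $213033$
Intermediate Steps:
$\left(\left(p{\left(18 \right)} + 187\right)^{2} + o{\left(-17 \right)}\right) + 183880 = \left(\left(-16 + 187\right)^{2} - 88\right) + 183880 = \left(171^{2} + \left(-105 + 17\right)\right) + 183880 = \left(29241 - 88\right) + 183880 = 29153 + 183880 = 213033$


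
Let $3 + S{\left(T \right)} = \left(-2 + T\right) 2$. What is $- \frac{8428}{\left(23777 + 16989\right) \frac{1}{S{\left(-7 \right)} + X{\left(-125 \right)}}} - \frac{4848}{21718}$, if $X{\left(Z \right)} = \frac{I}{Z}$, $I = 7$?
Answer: $\frac{114263813032}{27667374625} \approx 4.1299$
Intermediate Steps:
$S{\left(T \right)} = -7 + 2 T$ ($S{\left(T \right)} = -3 + \left(-2 + T\right) 2 = -3 + \left(-4 + 2 T\right) = -7 + 2 T$)
$X{\left(Z \right)} = \frac{7}{Z}$
$- \frac{8428}{\left(23777 + 16989\right) \frac{1}{S{\left(-7 \right)} + X{\left(-125 \right)}}} - \frac{4848}{21718} = - \frac{8428}{\left(23777 + 16989\right) \frac{1}{\left(-7 + 2 \left(-7\right)\right) + \frac{7}{-125}}} - \frac{4848}{21718} = - \frac{8428}{40766 \frac{1}{\left(-7 - 14\right) + 7 \left(- \frac{1}{125}\right)}} - \frac{2424}{10859} = - \frac{8428}{40766 \frac{1}{-21 - \frac{7}{125}}} - \frac{2424}{10859} = - \frac{8428}{40766 \frac{1}{- \frac{2632}{125}}} - \frac{2424}{10859} = - \frac{8428}{40766 \left(- \frac{125}{2632}\right)} - \frac{2424}{10859} = - \frac{8428}{- \frac{2547875}{1316}} - \frac{2424}{10859} = \left(-8428\right) \left(- \frac{1316}{2547875}\right) - \frac{2424}{10859} = \frac{11091248}{2547875} - \frac{2424}{10859} = \frac{114263813032}{27667374625}$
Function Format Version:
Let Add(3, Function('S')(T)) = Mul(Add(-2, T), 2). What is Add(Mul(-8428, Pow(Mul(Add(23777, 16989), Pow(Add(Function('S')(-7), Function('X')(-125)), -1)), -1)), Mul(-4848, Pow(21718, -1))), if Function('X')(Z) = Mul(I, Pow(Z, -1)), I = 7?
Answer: Rational(114263813032, 27667374625) ≈ 4.1299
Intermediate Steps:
Function('S')(T) = Add(-7, Mul(2, T)) (Function('S')(T) = Add(-3, Mul(Add(-2, T), 2)) = Add(-3, Add(-4, Mul(2, T))) = Add(-7, Mul(2, T)))
Function('X')(Z) = Mul(7, Pow(Z, -1))
Add(Mul(-8428, Pow(Mul(Add(23777, 16989), Pow(Add(Function('S')(-7), Function('X')(-125)), -1)), -1)), Mul(-4848, Pow(21718, -1))) = Add(Mul(-8428, Pow(Mul(Add(23777, 16989), Pow(Add(Add(-7, Mul(2, -7)), Mul(7, Pow(-125, -1))), -1)), -1)), Mul(-4848, Pow(21718, -1))) = Add(Mul(-8428, Pow(Mul(40766, Pow(Add(Add(-7, -14), Mul(7, Rational(-1, 125))), -1)), -1)), Mul(-4848, Rational(1, 21718))) = Add(Mul(-8428, Pow(Mul(40766, Pow(Add(-21, Rational(-7, 125)), -1)), -1)), Rational(-2424, 10859)) = Add(Mul(-8428, Pow(Mul(40766, Pow(Rational(-2632, 125), -1)), -1)), Rational(-2424, 10859)) = Add(Mul(-8428, Pow(Mul(40766, Rational(-125, 2632)), -1)), Rational(-2424, 10859)) = Add(Mul(-8428, Pow(Rational(-2547875, 1316), -1)), Rational(-2424, 10859)) = Add(Mul(-8428, Rational(-1316, 2547875)), Rational(-2424, 10859)) = Add(Rational(11091248, 2547875), Rational(-2424, 10859)) = Rational(114263813032, 27667374625)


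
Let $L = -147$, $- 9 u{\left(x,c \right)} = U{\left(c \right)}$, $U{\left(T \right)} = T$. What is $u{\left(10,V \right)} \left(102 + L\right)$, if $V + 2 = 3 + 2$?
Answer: $15$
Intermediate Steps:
$V = 3$ ($V = -2 + \left(3 + 2\right) = -2 + 5 = 3$)
$u{\left(x,c \right)} = - \frac{c}{9}$
$u{\left(10,V \right)} \left(102 + L\right) = \left(- \frac{1}{9}\right) 3 \left(102 - 147\right) = \left(- \frac{1}{3}\right) \left(-45\right) = 15$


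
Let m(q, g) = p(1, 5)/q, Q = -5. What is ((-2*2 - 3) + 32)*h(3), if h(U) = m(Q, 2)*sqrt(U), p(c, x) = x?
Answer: -25*sqrt(3) ≈ -43.301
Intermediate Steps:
m(q, g) = 5/q
h(U) = -sqrt(U) (h(U) = (5/(-5))*sqrt(U) = (5*(-1/5))*sqrt(U) = -sqrt(U))
((-2*2 - 3) + 32)*h(3) = ((-2*2 - 3) + 32)*(-sqrt(3)) = ((-4 - 3) + 32)*(-sqrt(3)) = (-7 + 32)*(-sqrt(3)) = 25*(-sqrt(3)) = -25*sqrt(3)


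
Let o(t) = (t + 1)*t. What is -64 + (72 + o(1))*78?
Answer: 5708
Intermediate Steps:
o(t) = t*(1 + t) (o(t) = (1 + t)*t = t*(1 + t))
-64 + (72 + o(1))*78 = -64 + (72 + 1*(1 + 1))*78 = -64 + (72 + 1*2)*78 = -64 + (72 + 2)*78 = -64 + 74*78 = -64 + 5772 = 5708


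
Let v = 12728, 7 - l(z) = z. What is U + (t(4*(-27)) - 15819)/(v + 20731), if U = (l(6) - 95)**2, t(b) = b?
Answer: 98542599/11153 ≈ 8835.5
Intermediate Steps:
l(z) = 7 - z
U = 8836 (U = ((7 - 1*6) - 95)**2 = ((7 - 6) - 95)**2 = (1 - 95)**2 = (-94)**2 = 8836)
U + (t(4*(-27)) - 15819)/(v + 20731) = 8836 + (4*(-27) - 15819)/(12728 + 20731) = 8836 + (-108 - 15819)/33459 = 8836 - 15927*1/33459 = 8836 - 5309/11153 = 98542599/11153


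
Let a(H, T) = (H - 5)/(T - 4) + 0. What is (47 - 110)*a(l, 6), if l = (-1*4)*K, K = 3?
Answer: 1071/2 ≈ 535.50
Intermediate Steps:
l = -12 (l = -1*4*3 = -4*3 = -12)
a(H, T) = (-5 + H)/(-4 + T) (a(H, T) = (-5 + H)/(-4 + T) + 0 = (-5 + H)/(-4 + T))
(47 - 110)*a(l, 6) = (47 - 110)*((-5 - 12)/(-4 + 6)) = -63*(-17)/2 = -63*(-17/2) = 1071/2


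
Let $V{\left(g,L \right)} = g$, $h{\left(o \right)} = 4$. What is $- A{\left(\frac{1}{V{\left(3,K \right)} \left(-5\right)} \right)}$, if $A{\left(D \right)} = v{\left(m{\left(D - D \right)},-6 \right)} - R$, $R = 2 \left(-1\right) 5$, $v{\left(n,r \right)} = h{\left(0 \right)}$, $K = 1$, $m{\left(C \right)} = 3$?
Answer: $-14$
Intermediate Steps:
$v{\left(n,r \right)} = 4$
$R = -10$ ($R = \left(-2\right) 5 = -10$)
$A{\left(D \right)} = 14$ ($A{\left(D \right)} = 4 - -10 = 4 + 10 = 14$)
$- A{\left(\frac{1}{V{\left(3,K \right)} \left(-5\right)} \right)} = \left(-1\right) 14 = -14$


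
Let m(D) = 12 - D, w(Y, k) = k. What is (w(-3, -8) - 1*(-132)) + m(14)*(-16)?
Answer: 156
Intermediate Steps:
(w(-3, -8) - 1*(-132)) + m(14)*(-16) = (-8 - 1*(-132)) + (12 - 1*14)*(-16) = (-8 + 132) + (12 - 14)*(-16) = 124 - 2*(-16) = 124 + 32 = 156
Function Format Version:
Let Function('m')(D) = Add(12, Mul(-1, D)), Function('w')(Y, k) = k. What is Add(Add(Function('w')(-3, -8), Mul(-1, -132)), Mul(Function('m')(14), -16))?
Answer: 156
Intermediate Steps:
Add(Add(Function('w')(-3, -8), Mul(-1, -132)), Mul(Function('m')(14), -16)) = Add(Add(-8, Mul(-1, -132)), Mul(Add(12, Mul(-1, 14)), -16)) = Add(Add(-8, 132), Mul(Add(12, -14), -16)) = Add(124, Mul(-2, -16)) = Add(124, 32) = 156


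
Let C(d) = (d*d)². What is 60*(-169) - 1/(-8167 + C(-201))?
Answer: -16550838908761/1632232634 ≈ -10140.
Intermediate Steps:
C(d) = d⁴ (C(d) = (d²)² = d⁴)
60*(-169) - 1/(-8167 + C(-201)) = 60*(-169) - 1/(-8167 + (-201)⁴) = -10140 - 1/(-8167 + 1632240801) = -10140 - 1/1632232634 = -16550838908761/1632232634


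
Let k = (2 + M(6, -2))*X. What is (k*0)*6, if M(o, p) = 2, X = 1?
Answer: 0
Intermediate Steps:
k = 4 (k = (2 + 2)*1 = 4*1 = 4)
(k*0)*6 = (4*0)*6 = 0*6 = 0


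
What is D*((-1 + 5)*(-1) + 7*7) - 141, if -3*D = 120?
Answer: -1941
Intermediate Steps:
D = -40 (D = -⅓*120 = -40)
D*((-1 + 5)*(-1) + 7*7) - 141 = -40*((-1 + 5)*(-1) + 7*7) - 141 = -40*(4*(-1) + 49) - 141 = -40*(-4 + 49) - 141 = -40*45 - 141 = -1800 - 141 = -1941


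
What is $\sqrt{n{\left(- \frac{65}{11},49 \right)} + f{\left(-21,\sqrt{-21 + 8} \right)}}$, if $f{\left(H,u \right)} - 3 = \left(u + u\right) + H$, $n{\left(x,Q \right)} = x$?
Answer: $\frac{\sqrt{-2893 + 242 i \sqrt{13}}}{11} \approx 0.72931 + 4.9438 i$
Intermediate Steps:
$f{\left(H,u \right)} = 3 + H + 2 u$ ($f{\left(H,u \right)} = 3 + \left(\left(u + u\right) + H\right) = 3 + \left(2 u + H\right) = 3 + \left(H + 2 u\right) = 3 + H + 2 u$)
$\sqrt{n{\left(- \frac{65}{11},49 \right)} + f{\left(-21,\sqrt{-21 + 8} \right)}} = \sqrt{- \frac{65}{11} + \left(3 - 21 + 2 \sqrt{-21 + 8}\right)} = \sqrt{\left(-65\right) \frac{1}{11} + \left(3 - 21 + 2 \sqrt{-13}\right)} = \sqrt{- \frac{65}{11} + \left(3 - 21 + 2 i \sqrt{13}\right)} = \sqrt{- \frac{65}{11} - \left(18 - 2 i \sqrt{13}\right)} = \sqrt{- \frac{263}{11} + 2 i \sqrt{13}}$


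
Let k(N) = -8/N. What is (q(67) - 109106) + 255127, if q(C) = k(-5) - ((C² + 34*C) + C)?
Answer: 695943/5 ≈ 1.3919e+5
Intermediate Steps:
q(C) = 8/5 - C² - 35*C (q(C) = -8/(-5) - ((C² + 34*C) + C) = -8*(-⅕) - (C² + 35*C) = 8/5 + (-C² - 35*C) = 8/5 - C² - 35*C)
(q(67) - 109106) + 255127 = ((8/5 - 1*67² - 35*67) - 109106) + 255127 = ((8/5 - 1*4489 - 2345) - 109106) + 255127 = ((8/5 - 4489 - 2345) - 109106) + 255127 = (-34162/5 - 109106) + 255127 = -579692/5 + 255127 = 695943/5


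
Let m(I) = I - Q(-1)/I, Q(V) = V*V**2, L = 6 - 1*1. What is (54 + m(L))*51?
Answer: 15096/5 ≈ 3019.2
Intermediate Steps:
L = 5 (L = 6 - 1 = 5)
Q(V) = V**3
m(I) = I + 1/I (m(I) = I - (-1)**3/I = I - (-1)/I = I + 1/I)
(54 + m(L))*51 = (54 + (5 + 1/5))*51 = (54 + 26/5)*51 = (296/5)*51 = 15096/5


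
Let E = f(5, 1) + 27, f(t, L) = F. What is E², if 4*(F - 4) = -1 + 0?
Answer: 15129/16 ≈ 945.56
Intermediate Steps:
F = 15/4 (F = 4 + (-1 + 0)/4 = 4 + (¼)*(-1) = 4 - ¼ = 15/4 ≈ 3.7500)
f(t, L) = 15/4
E = 123/4 (E = 15/4 + 27 = 123/4 ≈ 30.750)
E² = (123/4)² = 15129/16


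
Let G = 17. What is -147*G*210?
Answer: -524790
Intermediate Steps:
-147*G*210 = -147*17*210 = -2499*210 = -524790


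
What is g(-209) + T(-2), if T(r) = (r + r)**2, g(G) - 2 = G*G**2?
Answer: -9129311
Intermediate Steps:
g(G) = 2 + G**3 (g(G) = 2 + G*G**2 = 2 + G**3)
T(r) = 4*r**2 (T(r) = (2*r)**2 = 4*r**2)
g(-209) + T(-2) = (2 + (-209)**3) + 4*(-2)**2 = (2 - 9129329) + 4*4 = -9129327 + 16 = -9129311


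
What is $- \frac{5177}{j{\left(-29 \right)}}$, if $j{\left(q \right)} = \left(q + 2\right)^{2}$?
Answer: $- \frac{5177}{729} \approx -7.1015$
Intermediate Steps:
$j{\left(q \right)} = \left(2 + q\right)^{2}$
$- \frac{5177}{j{\left(-29 \right)}} = - \frac{5177}{\left(2 - 29\right)^{2}} = - \frac{5177}{\left(-27\right)^{2}} = - \frac{5177}{729}$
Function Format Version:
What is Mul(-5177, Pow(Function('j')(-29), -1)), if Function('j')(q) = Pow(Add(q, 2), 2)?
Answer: Rational(-5177, 729) ≈ -7.1015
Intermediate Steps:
Function('j')(q) = Pow(Add(2, q), 2)
Mul(-5177, Pow(Function('j')(-29), -1)) = Mul(-5177, Pow(Pow(Add(2, -29), 2), -1)) = Mul(-5177, Pow(Pow(-27, 2), -1)) = Mul(-5177, Pow(729, -1)) = Mul(-5177, Rational(1, 729)) = Rational(-5177, 729)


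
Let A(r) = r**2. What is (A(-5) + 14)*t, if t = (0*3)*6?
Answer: 0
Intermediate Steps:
t = 0 (t = 0*6 = 0)
(A(-5) + 14)*t = ((-5)**2 + 14)*0 = (25 + 14)*0 = 39*0 = 0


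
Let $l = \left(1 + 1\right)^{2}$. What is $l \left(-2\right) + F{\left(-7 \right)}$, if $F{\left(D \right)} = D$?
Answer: $-15$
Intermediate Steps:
$l = 4$ ($l = 2^{2} = 4$)
$l \left(-2\right) + F{\left(-7 \right)} = 4 \left(-2\right) - 7 = -8 - 7 = -15$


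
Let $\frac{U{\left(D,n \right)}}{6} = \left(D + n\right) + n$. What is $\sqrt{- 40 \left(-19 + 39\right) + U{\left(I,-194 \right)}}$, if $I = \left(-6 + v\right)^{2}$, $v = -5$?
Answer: $i \sqrt{2402} \approx 49.01 i$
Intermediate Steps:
$I = 121$ ($I = \left(-6 - 5\right)^{2} = \left(-11\right)^{2} = 121$)
$U{\left(D,n \right)} = 6 D + 12 n$ ($U{\left(D,n \right)} = 6 \left(\left(D + n\right) + n\right) = 6 \left(D + 2 n\right) = 6 D + 12 n$)
$\sqrt{- 40 \left(-19 + 39\right) + U{\left(I,-194 \right)}} = \sqrt{- 40 \left(-19 + 39\right) + \left(6 \cdot 121 + 12 \left(-194\right)\right)} = \sqrt{\left(-40\right) 20 + \left(726 - 2328\right)} = \sqrt{-800 - 1602} = \sqrt{-2402} = i \sqrt{2402}$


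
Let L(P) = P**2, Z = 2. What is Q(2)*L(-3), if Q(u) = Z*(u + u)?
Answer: 72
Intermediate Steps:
Q(u) = 4*u (Q(u) = 2*(u + u) = 2*(2*u) = 4*u)
Q(2)*L(-3) = (4*2)*(-3)**2 = 8*9 = 72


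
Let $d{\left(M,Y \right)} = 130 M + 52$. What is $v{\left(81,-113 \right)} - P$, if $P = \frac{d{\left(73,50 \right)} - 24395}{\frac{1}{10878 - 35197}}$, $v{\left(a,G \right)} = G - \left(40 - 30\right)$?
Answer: $-361210230$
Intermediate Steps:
$d{\left(M,Y \right)} = 52 + 130 M$
$v{\left(a,G \right)} = -10 + G$ ($v{\left(a,G \right)} = G - 10 = -10 + G$)
$P = 361210107$ ($P = \frac{\left(52 + 130 \cdot 73\right) - 24395}{\frac{1}{10878 - 35197}} = \frac{\left(52 + 9490\right) - 24395}{\frac{1}{-24319}} = \frac{9542 - 24395}{- \frac{1}{24319}} = \left(-14853\right) \left(-24319\right) = 361210107$)
$v{\left(81,-113 \right)} - P = \left(-10 - 113\right) - 361210107 = -123 - 361210107 = -361210230$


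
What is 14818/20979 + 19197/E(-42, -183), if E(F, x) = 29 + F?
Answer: -402541229/272727 ≈ -1476.0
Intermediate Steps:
14818/20979 + 19197/E(-42, -183) = 14818/20979 + 19197/(29 - 42) = 14818*(1/20979) + 19197/(-13) = 14818/20979 + 19197*(-1/13) = 14818/20979 - 19197/13 = -402541229/272727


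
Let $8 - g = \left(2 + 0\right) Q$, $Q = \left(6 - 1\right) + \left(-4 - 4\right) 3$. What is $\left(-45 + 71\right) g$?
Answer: $1196$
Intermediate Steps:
$Q = -19$ ($Q = 5 - 24 = -19$)
$g = 46$ ($g = 8 - \left(2 + 0\right) \left(-19\right) = 8 - 2 \left(-19\right) = 8 - -38 = 8 + 38 = 46$)
$\left(-45 + 71\right) g = \left(-45 + 71\right) 46 = 26 \cdot 46 = 1196$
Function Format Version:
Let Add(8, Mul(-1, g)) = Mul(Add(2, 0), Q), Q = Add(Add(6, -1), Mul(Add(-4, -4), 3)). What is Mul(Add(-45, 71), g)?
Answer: 1196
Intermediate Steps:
Q = -19 (Q = Add(5, Mul(-8, 3)) = Add(5, -24) = -19)
g = 46 (g = Add(8, Mul(-1, Mul(Add(2, 0), -19))) = Add(8, Mul(-1, Mul(2, -19))) = Add(8, Mul(-1, -38)) = Add(8, 38) = 46)
Mul(Add(-45, 71), g) = Mul(Add(-45, 71), 46) = Mul(26, 46) = 1196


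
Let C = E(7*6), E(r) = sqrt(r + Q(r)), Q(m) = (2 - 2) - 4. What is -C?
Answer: -sqrt(38) ≈ -6.1644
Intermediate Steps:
Q(m) = -4 (Q(m) = 0 - 4 = -4)
E(r) = sqrt(-4 + r) (E(r) = sqrt(r - 4) = sqrt(-4 + r))
C = sqrt(38) (C = sqrt(-4 + 7*6) = sqrt(-4 + 42) = sqrt(38) ≈ 6.1644)
-C = -sqrt(38)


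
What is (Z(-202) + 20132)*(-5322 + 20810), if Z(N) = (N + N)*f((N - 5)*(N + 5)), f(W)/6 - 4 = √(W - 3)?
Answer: 161632768 - 75085824*√10194 ≈ -7.4194e+9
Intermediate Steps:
f(W) = 24 + 6*√(-3 + W) (f(W) = 24 + 6*√(W - 3) = 24 + 6*√(-3 + W))
Z(N) = 2*N*(24 + 6*√(-3 + (-5 + N)*(5 + N))) (Z(N) = (N + N)*(24 + 6*√(-3 + (N - 5)*(N + 5))) = (2*N)*(24 + 6*√(-3 + (-5 + N)*(5 + N))) = 2*N*(24 + 6*√(-3 + (-5 + N)*(5 + N))))
(Z(-202) + 20132)*(-5322 + 20810) = (12*(-202)*(4 + √(-28 + (-202)²)) + 20132)*(-5322 + 20810) = (12*(-202)*(4 + √(-28 + 40804)) + 20132)*15488 = (12*(-202)*(4 + √40776) + 20132)*15488 = (12*(-202)*(4 + 2*√10194) + 20132)*15488 = ((-9696 - 4848*√10194) + 20132)*15488 = (10436 - 4848*√10194)*15488 = 161632768 - 75085824*√10194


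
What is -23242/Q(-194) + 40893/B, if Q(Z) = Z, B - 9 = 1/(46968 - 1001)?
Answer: 187141321691/40129288 ≈ 4663.5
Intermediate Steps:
B = 413704/45967 (B = 9 + 1/(46968 - 1001) = 9 + 1/45967 = 413704/45967 ≈ 9.0000)
-23242/Q(-194) + 40893/B = -23242/(-194) + 40893/(413704/45967) = -23242*(-1/194) + 40893*(45967/413704) = 11621/97 + 1879728531/413704 = 187141321691/40129288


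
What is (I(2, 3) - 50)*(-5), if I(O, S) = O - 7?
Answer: 275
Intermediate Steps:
I(O, S) = -7 + O
(I(2, 3) - 50)*(-5) = ((-7 + 2) - 50)*(-5) = (-5 - 50)*(-5) = -55*(-5) = 275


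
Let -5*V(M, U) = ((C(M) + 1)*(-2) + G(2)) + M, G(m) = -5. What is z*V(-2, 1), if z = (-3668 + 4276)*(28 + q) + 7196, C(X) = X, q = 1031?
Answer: 651068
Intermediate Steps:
V(M, U) = 7/5 + M/5 (V(M, U) = -(((M + 1)*(-2) - 5) + M)/5 = -(((1 + M)*(-2) - 5) + M)/5 = -(((-2 - 2*M) - 5) + M)/5 = -((-7 - 2*M) + M)/5 = -(-7 - M)/5 = 7/5 + M/5)
z = 651068 (z = (-3668 + 4276)*(28 + 1031) + 7196 = 608*1059 + 7196 = 643872 + 7196 = 651068)
z*V(-2, 1) = 651068*(7/5 + (⅕)*(-2)) = 651068*(7/5 - ⅖) = 651068*1 = 651068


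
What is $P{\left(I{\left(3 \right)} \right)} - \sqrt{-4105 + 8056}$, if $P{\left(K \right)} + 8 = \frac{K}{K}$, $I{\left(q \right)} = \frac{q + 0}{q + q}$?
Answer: $-7 - 3 \sqrt{439} \approx -69.857$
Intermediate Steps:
$I{\left(q \right)} = \frac{1}{2}$ ($I{\left(q \right)} = \frac{q}{2 q} = q \frac{1}{2 q} = \frac{1}{2}$)
$P{\left(K \right)} = -7$ ($P{\left(K \right)} = -8 + \frac{K}{K} = -8 + 1 = -7$)
$P{\left(I{\left(3 \right)} \right)} - \sqrt{-4105 + 8056} = -7 - \sqrt{-4105 + 8056} = -7 - \sqrt{3951} = -7 - 3 \sqrt{439}$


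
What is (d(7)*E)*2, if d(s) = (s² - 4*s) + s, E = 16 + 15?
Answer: 1736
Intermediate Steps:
E = 31
d(s) = s² - 3*s
(d(7)*E)*2 = ((7*(-3 + 7))*31)*2 = ((7*4)*31)*2 = (28*31)*2 = 868*2 = 1736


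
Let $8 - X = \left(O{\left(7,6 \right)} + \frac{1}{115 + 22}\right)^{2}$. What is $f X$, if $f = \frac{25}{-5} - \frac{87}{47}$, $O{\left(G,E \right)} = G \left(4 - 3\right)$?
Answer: $\frac{248406256}{882143} \approx 281.59$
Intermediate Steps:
$O{\left(G,E \right)} = G$ ($O{\left(G,E \right)} = G 1 = G$)
$X = - \frac{771448}{18769}$ ($X = 8 - \left(7 + \frac{1}{115 + 22}\right)^{2} = 8 - \left(7 + \frac{1}{137}\right)^{2} = 8 - \left(\frac{960}{137}\right)^{2} = 8 - \frac{921600}{18769} = - \frac{771448}{18769} \approx -41.102$)
$f = - \frac{322}{47}$ ($f = 25 \left(- \frac{1}{5}\right) - \frac{87}{47} = -5 - \frac{87}{47} = - \frac{322}{47} \approx -6.8511$)
$f X = \left(- \frac{322}{47}\right) \left(- \frac{771448}{18769}\right) = \frac{248406256}{882143}$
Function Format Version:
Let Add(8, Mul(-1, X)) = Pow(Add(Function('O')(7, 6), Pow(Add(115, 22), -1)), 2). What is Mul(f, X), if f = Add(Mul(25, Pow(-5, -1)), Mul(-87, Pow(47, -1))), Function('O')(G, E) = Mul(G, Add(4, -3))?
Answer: Rational(248406256, 882143) ≈ 281.59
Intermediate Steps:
Function('O')(G, E) = G (Function('O')(G, E) = Mul(G, 1) = G)
X = Rational(-771448, 18769) (X = Add(8, Mul(-1, Pow(Add(7, Pow(Add(115, 22), -1)), 2))) = Add(8, Mul(-1, Pow(Add(7, Pow(137, -1)), 2))) = Add(8, Mul(-1, Pow(Add(7, Rational(1, 137)), 2))) = Add(8, Mul(-1, Pow(Rational(960, 137), 2))) = Add(8, Mul(-1, Rational(921600, 18769))) = Add(8, Rational(-921600, 18769)) = Rational(-771448, 18769) ≈ -41.102)
f = Rational(-322, 47) (f = Add(Mul(25, Rational(-1, 5)), Mul(-87, Rational(1, 47))) = Add(-5, Rational(-87, 47)) = Rational(-322, 47) ≈ -6.8511)
Mul(f, X) = Mul(Rational(-322, 47), Rational(-771448, 18769)) = Rational(248406256, 882143)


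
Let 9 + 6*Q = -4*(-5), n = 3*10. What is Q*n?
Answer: 55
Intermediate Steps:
n = 30
Q = 11/6 (Q = -3/2 + (-4*(-5))/6 = -3/2 + (⅙)*20 = -3/2 + 10/3 = 11/6 ≈ 1.8333)
Q*n = (11/6)*30 = 55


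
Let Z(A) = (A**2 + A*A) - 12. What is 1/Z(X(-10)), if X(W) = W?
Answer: 1/188 ≈ 0.0053191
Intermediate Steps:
Z(A) = -12 + 2*A**2 (Z(A) = (A**2 + A**2) - 12 = 2*A**2 - 12 = -12 + 2*A**2)
1/Z(X(-10)) = 1/(-12 + 2*(-10)**2) = 1/(-12 + 2*100) = 1/(-12 + 200) = 1/188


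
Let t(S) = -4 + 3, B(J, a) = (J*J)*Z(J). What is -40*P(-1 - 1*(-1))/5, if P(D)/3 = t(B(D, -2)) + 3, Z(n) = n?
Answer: -48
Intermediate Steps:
B(J, a) = J³ (B(J, a) = (J*J)*J = J²*J = J³)
t(S) = -1
P(D) = 6 (P(D) = 3*(-1 + 3) = 3*2 = 6)
-40*P(-1 - 1*(-1))/5 = -40*6/5 = -240*⅕ = -48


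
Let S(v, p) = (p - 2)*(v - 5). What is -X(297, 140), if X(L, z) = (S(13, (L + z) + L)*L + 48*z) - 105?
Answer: -1745847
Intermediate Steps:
S(v, p) = (-5 + v)*(-2 + p) (S(v, p) = (-2 + p)*(-5 + v) = (-5 + v)*(-2 + p))
X(L, z) = -105 + 48*z + L*(-16 + 8*z + 16*L) (X(L, z) = ((10 - 5*((L + z) + L) - 2*13 + ((L + z) + L)*13)*L + 48*z) - 105 = ((10 - 5*(z + 2*L) - 26 + (z + 2*L)*13)*L + 48*z) - 105 = ((10 + (-10*L - 5*z) - 26 + (13*z + 26*L))*L + 48*z) - 105 = ((-16 + 8*z + 16*L)*L + 48*z) - 105 = (L*(-16 + 8*z + 16*L) + 48*z) - 105 = (48*z + L*(-16 + 8*z + 16*L)) - 105 = -105 + 48*z + L*(-16 + 8*z + 16*L))
-X(297, 140) = -(-105 + 48*140 + 8*297*(-2 + 140 + 2*297)) = -(-105 + 6720 + 8*297*(-2 + 140 + 594)) = -(-105 + 6720 + 8*297*732) = -(-105 + 6720 + 1739232) = -1*1745847 = -1745847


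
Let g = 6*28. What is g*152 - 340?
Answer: 25196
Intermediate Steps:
g = 168
g*152 - 340 = 168*152 - 340 = 25536 - 340 = 25196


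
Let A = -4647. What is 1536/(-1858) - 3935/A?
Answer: 86719/4317063 ≈ 0.020088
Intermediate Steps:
1536/(-1858) - 3935/A = 1536/(-1858) - 3935/(-4647) = 1536*(-1/1858) - 3935*(-1/4647) = -768/929 + 3935/4647 = 86719/4317063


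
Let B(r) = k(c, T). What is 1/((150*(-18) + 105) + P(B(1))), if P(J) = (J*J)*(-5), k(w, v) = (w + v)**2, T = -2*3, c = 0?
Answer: -1/9075 ≈ -0.00011019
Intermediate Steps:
T = -6
k(w, v) = (v + w)**2
B(r) = 36 (B(r) = (-6 + 0)**2 = (-6)**2 = 36)
P(J) = -5*J**2 (P(J) = J**2*(-5) = -5*J**2)
1/((150*(-18) + 105) + P(B(1))) = 1/((150*(-18) + 105) - 5*36**2) = 1/((-2700 + 105) - 5*1296) = 1/(-2595 - 6480) = 1/(-9075) = -1/9075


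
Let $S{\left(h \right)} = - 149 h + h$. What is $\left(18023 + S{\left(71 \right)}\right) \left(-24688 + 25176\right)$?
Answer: $3667320$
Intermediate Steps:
$S{\left(h \right)} = - 148 h$
$\left(18023 + S{\left(71 \right)}\right) \left(-24688 + 25176\right) = \left(18023 - 10508\right) \left(-24688 + 25176\right) = \left(18023 - 10508\right) 488 = 7515 \cdot 488 = 3667320$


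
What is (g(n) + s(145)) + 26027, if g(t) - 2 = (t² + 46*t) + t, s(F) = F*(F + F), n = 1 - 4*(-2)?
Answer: 68583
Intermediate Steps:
n = 9 (n = 1 + 8 = 9)
s(F) = 2*F² (s(F) = F*(2*F) = 2*F²)
g(t) = 2 + t² + 47*t (g(t) = 2 + ((t² + 46*t) + t) = 2 + (t² + 47*t) = 2 + t² + 47*t)
(g(n) + s(145)) + 26027 = ((2 + 9² + 47*9) + 2*145²) + 26027 = ((2 + 81 + 423) + 2*21025) + 26027 = (506 + 42050) + 26027 = 42556 + 26027 = 68583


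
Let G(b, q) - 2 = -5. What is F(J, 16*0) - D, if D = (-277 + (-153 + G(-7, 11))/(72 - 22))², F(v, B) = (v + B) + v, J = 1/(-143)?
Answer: -7013008537/89375 ≈ -78467.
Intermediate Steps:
G(b, q) = -3 (G(b, q) = 2 - 5 = -3)
J = -1/143 ≈ -0.0069930
F(v, B) = B + 2*v (F(v, B) = (B + v) + v = B + 2*v)
D = 49042009/625 (D = (-277 + (-153 - 3)/(72 - 22))² = (-277 - 156/50)² = (-277 - 156*1/50)² = (-277 - 78/25)² = (-7003/25)² = 49042009/625 ≈ 78467.)
F(J, 16*0) - D = (16*0 + 2*(-1/143)) - 1*49042009/625 = (0 - 2/143) - 49042009/625 = -2/143 - 49042009/625 = -7013008537/89375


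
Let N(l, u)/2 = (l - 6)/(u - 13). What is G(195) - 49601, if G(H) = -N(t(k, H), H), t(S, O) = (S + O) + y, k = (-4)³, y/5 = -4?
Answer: -644828/13 ≈ -49602.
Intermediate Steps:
y = -20 (y = 5*(-4) = -20)
k = -64
t(S, O) = -20 + O + S (t(S, O) = (S + O) - 20 = (O + S) - 20 = -20 + O + S)
N(l, u) = 2*(-6 + l)/(-13 + u) (N(l, u) = 2*((l - 6)/(u - 13)) = 2*((-6 + l)/(-13 + u)) = 2*(-6 + l)/(-13 + u))
G(H) = -2*(-90 + H)/(-13 + H) (G(H) = -2*(-6 + (-20 + H - 64))/(-13 + H) = -2*(-6 + (-84 + H))/(-13 + H) = -2*(-90 + H)/(-13 + H))
G(195) - 49601 = 2*(90 - 1*195)/(-13 + 195) - 49601 = 2*(90 - 195)/182 - 49601 = 2*(1/182)*(-105) - 49601 = -15/13 - 49601 = -644828/13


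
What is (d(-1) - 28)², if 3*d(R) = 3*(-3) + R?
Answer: 8836/9 ≈ 981.78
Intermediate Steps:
d(R) = -3 + R/3 (d(R) = (3*(-3) + R)/3 = (-9 + R)/3 = -3 + R/3)
(d(-1) - 28)² = ((-3 + (⅓)*(-1)) - 28)² = ((-3 - ⅓) - 28)² = (-10/3 - 28)² = (-94/3)² = 8836/9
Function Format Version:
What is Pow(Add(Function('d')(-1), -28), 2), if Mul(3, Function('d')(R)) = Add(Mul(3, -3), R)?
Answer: Rational(8836, 9) ≈ 981.78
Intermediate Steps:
Function('d')(R) = Add(-3, Mul(Rational(1, 3), R)) (Function('d')(R) = Mul(Rational(1, 3), Add(Mul(3, -3), R)) = Mul(Rational(1, 3), Add(-9, R)) = Add(-3, Mul(Rational(1, 3), R)))
Pow(Add(Function('d')(-1), -28), 2) = Pow(Add(Add(-3, Mul(Rational(1, 3), -1)), -28), 2) = Pow(Add(Add(-3, Rational(-1, 3)), -28), 2) = Pow(Add(Rational(-10, 3), -28), 2) = Pow(Rational(-94, 3), 2) = Rational(8836, 9)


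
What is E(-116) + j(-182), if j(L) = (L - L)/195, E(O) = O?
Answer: -116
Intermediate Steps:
j(L) = 0 (j(L) = 0*(1/195) = 0)
E(-116) + j(-182) = -116 + 0 = -116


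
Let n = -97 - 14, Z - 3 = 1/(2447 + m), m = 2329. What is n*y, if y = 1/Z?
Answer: -530136/14329 ≈ -36.997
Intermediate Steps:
Z = 14329/4776 (Z = 3 + 1/(2447 + 2329) = 3 + 1/4776 = 14329/4776 ≈ 3.0002)
n = -111
y = 4776/14329 (y = 1/(14329/4776) = 4776/14329 ≈ 0.33331)
n*y = -111*4776/14329 = -530136/14329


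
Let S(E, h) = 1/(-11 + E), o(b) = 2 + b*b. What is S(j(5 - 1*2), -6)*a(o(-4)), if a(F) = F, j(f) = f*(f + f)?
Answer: 18/7 ≈ 2.5714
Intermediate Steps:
o(b) = 2 + b²
j(f) = 2*f² (j(f) = f*(2*f) = 2*f²)
S(j(5 - 1*2), -6)*a(o(-4)) = (2 + (-4)²)/(-11 + 2*(5 - 1*2)²) = (2 + 16)/(-11 + 2*(5 - 2)²) = 18/(-11 + 2*3²) = 18/(-11 + 2*9) = 18/(-11 + 18) = 18/7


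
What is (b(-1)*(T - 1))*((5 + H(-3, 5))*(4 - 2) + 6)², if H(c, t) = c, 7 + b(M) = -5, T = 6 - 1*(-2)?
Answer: -8400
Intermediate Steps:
T = 8 (T = 6 + 2 = 8)
b(M) = -12 (b(M) = -7 - 5 = -12)
(b(-1)*(T - 1))*((5 + H(-3, 5))*(4 - 2) + 6)² = (-12*(8 - 1))*((5 - 3)*(4 - 2) + 6)² = (-12*7)*(2*2 + 6)² = -84*(4 + 6)² = -84*10² = -84*100 = -8400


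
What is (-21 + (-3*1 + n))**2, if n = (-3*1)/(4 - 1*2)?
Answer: 2601/4 ≈ 650.25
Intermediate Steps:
n = -3/2 (n = -3/(4 - 2) = -3/2 ≈ -1.5000)
(-21 + (-3*1 + n))**2 = (-21 + (-3*1 - 3/2))**2 = (-21 + (-3 - 3/2))**2 = (-21 - 9/2)**2 = (-51/2)**2 = 2601/4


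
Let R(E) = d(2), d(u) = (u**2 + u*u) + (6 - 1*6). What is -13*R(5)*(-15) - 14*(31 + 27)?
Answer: 748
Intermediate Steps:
d(u) = 2*u**2 (d(u) = (u**2 + u**2) + (6 - 6) = 2*u**2 + 0 = 2*u**2)
R(E) = 8 (R(E) = 2*2**2 = 2*4 = 8)
-13*R(5)*(-15) - 14*(31 + 27) = -13*8*(-15) - 14*(31 + 27) = -104*(-15) - 14*58 = 1560 - 812 = 748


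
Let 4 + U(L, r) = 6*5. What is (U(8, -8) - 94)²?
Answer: 4624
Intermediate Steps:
U(L, r) = 26 (U(L, r) = -4 + 6*5 = -4 + 30 = 26)
(U(8, -8) - 94)² = (26 - 94)² = (-68)² = 4624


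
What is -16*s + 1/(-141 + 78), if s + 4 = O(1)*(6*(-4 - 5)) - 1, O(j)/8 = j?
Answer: 440495/63 ≈ 6992.0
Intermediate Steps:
O(j) = 8*j
s = -437 (s = -4 + ((8*1)*(6*(-4 - 5)) - 1) = -4 + (8*(6*(-9)) - 1) = -4 + (8*(-54) - 1) = -4 + (-432 - 1) = -4 - 433 = -437)
-16*s + 1/(-141 + 78) = -16*(-437) + 1/(-141 + 78) = 6992 + 1/(-63) = 6992 - 1/63 = 440495/63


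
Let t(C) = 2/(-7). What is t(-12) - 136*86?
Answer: -81874/7 ≈ -11696.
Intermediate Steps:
t(C) = -2/7 (t(C) = 2*(-1/7) = -2/7)
t(-12) - 136*86 = -2/7 - 136*86 = -2/7 - 11696 = -81874/7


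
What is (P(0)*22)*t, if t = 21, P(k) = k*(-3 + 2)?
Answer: 0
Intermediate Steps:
P(k) = -k (P(k) = k*(-1) = -k)
(P(0)*22)*t = (-1*0*22)*21 = (0*22)*21 = 0*21 = 0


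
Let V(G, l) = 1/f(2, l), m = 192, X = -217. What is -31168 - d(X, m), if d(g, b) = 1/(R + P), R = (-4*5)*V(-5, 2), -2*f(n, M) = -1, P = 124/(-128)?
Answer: -40861216/1311 ≈ -31168.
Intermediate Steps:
P = -31/32 (P = 124*(-1/128) = -31/32 ≈ -0.96875)
f(n, M) = ½ (f(n, M) = -½*(-1) = ½)
V(G, l) = 2 (V(G, l) = 1/(½) = 2)
R = -40 (R = -4*5*2 = -20*2 = -40)
d(g, b) = -32/1311 (d(g, b) = 1/(-40 - 31/32) = 1/(-1311/32) = -32/1311)
-31168 - d(X, m) = -31168 - 1*(-32/1311) = -31168 + 32/1311 = -40861216/1311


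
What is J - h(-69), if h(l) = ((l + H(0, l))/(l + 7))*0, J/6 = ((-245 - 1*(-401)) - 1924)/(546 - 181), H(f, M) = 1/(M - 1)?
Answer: -10608/365 ≈ -29.063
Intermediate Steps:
H(f, M) = 1/(-1 + M)
J = -10608/365 (J = 6*(((-245 - 1*(-401)) - 1924)/(546 - 181)) = 6*(((-245 + 401) - 1924)/365) = 6*((156 - 1924)*(1/365)) = 6*(-1768*1/365) = 6*(-1768/365) = -10608/365 ≈ -29.063)
h(l) = 0 (h(l) = ((l + 1/(-1 + l))/(l + 7))*0 = ((l + 1/(-1 + l))/(7 + l))*0 = 0)
J - h(-69) = -10608/365 - 1*0 = -10608/365 + 0 = -10608/365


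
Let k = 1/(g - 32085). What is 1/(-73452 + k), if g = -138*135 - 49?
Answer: -50764/3728717329 ≈ -1.3614e-5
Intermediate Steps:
g = -18679 (g = -18630 - 49 = -18679)
k = -1/50764 (k = 1/(-18679 - 32085) = 1/(-50764) = -1/50764 ≈ -1.9699e-5)
1/(-73452 + k) = 1/(-73452 - 1/50764) = 1/(-3728717329/50764) = -50764/3728717329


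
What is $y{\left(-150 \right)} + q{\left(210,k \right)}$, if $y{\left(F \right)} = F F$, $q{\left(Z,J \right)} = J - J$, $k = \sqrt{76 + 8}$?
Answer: $22500$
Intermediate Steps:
$k = 2 \sqrt{21}$ ($k = \sqrt{84} = 2 \sqrt{21} \approx 9.1651$)
$q{\left(Z,J \right)} = 0$
$y{\left(F \right)} = F^{2}$
$y{\left(-150 \right)} + q{\left(210,k \right)} = \left(-150\right)^{2} + 0 = 22500 + 0 = 22500$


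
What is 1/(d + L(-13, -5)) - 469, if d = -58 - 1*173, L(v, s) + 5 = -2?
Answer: -111623/238 ≈ -469.00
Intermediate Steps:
L(v, s) = -7 (L(v, s) = -5 - 2 = -7)
d = -231 (d = -58 - 173 = -231)
1/(d + L(-13, -5)) - 469 = 1/(-231 - 7) - 469 = 1/(-238) - 469 = -1/238 - 469 = -111623/238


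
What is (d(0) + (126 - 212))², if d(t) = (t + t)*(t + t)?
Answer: 7396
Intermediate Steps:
d(t) = 4*t² (d(t) = (2*t)*(2*t) = 4*t²)
(d(0) + (126 - 212))² = (4*0² + (126 - 212))² = (4*0 - 86)² = (0 - 86)² = (-86)² = 7396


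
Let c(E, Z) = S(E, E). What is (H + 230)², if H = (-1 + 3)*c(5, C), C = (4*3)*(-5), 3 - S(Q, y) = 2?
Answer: 53824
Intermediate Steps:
S(Q, y) = 1 (S(Q, y) = 3 - 1*2 = 3 - 2 = 1)
C = -60 (C = 12*(-5) = -60)
c(E, Z) = 1
H = 2 (H = (-1 + 3)*1 = 2*1 = 2)
(H + 230)² = (2 + 230)² = 232² = 53824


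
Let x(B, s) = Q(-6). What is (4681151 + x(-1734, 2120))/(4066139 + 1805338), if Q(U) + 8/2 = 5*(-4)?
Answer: 4681127/5871477 ≈ 0.79727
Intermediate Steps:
Q(U) = -24 (Q(U) = -4 + 5*(-4) = -4 - 20 = -24)
x(B, s) = -24
(4681151 + x(-1734, 2120))/(4066139 + 1805338) = (4681151 - 24)/(4066139 + 1805338) = 4681127/5871477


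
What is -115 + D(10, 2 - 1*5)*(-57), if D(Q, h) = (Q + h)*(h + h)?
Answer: 2279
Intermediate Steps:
D(Q, h) = 2*h*(Q + h) (D(Q, h) = (Q + h)*(2*h) = 2*h*(Q + h))
-115 + D(10, 2 - 1*5)*(-57) = -115 + (2*(2 - 1*5)*(10 + (2 - 1*5)))*(-57) = -115 + (2*(2 - 5)*(10 + (2 - 5)))*(-57) = -115 + (2*(-3)*(10 - 3))*(-57) = -115 + (2*(-3)*7)*(-57) = -115 - 42*(-57) = -115 + 2394 = 2279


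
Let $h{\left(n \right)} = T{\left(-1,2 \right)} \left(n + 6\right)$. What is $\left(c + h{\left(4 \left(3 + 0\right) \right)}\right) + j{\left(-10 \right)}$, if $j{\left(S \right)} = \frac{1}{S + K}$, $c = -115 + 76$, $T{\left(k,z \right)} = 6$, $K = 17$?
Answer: $\frac{484}{7} \approx 69.143$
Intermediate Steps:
$c = -39$
$h{\left(n \right)} = 36 + 6 n$ ($h{\left(n \right)} = 6 \left(n + 6\right) = 6 \left(6 + n\right) = 36 + 6 n$)
$j{\left(S \right)} = \frac{1}{17 + S}$ ($j{\left(S \right)} = \frac{1}{S + 17} = \frac{1}{17 + S}$)
$\left(c + h{\left(4 \left(3 + 0\right) \right)}\right) + j{\left(-10 \right)} = \left(-39 + \left(36 + 6 \cdot 4 \left(3 + 0\right)\right)\right) + \frac{1}{17 - 10} = \left(-39 + \left(36 + 6 \cdot 4 \cdot 3\right)\right) + \frac{1}{7} = \left(-39 + \left(36 + 6 \cdot 12\right)\right) + \frac{1}{7} = \left(-39 + \left(36 + 72\right)\right) + \frac{1}{7} = \left(-39 + 108\right) + \frac{1}{7} = 69 + \frac{1}{7} = \frac{484}{7}$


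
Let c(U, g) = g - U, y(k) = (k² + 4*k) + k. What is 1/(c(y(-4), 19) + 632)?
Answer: 1/655 ≈ 0.0015267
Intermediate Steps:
y(k) = k² + 5*k
1/(c(y(-4), 19) + 632) = 1/((19 - (-4)*(5 - 4)) + 632) = 1/((19 - (-4)) + 632) = 1/((19 - 1*(-4)) + 632) = 1/((19 + 4) + 632) = 1/(23 + 632) = 1/655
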